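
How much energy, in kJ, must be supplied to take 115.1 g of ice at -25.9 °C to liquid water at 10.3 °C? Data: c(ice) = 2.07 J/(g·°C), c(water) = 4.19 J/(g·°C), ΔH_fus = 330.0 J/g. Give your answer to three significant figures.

q = 49.1 kJ

q1 (heat ice -25.9→0.0 °C): 115.1 × 2.07 × 25.9 = 6171 J
q2 (melt at 0 °C): 115.1 × 330.0 = 37983 J
q3 (heat water 0.0→10.3 °C): 115.1 × 4.19 × 10.3 = 4967 J
Total: 6171 + 37983 + 4967 = 49121 J = 49.1 kJ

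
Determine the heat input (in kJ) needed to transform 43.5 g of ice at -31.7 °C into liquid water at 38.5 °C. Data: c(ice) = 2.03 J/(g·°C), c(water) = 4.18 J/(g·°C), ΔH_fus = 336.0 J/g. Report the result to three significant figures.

q1 (heat ice -31.7→0.0 °C): 43.5 × 2.03 × 31.7 = 2799 J
q2 (melt at 0 °C): 43.5 × 336.0 = 14616 J
q3 (heat water 0.0→38.5 °C): 43.5 × 4.18 × 38.5 = 7000 J
Total: 2799 + 14616 + 7000 = 24415 J = 24.4 kJ

q = 24.4 kJ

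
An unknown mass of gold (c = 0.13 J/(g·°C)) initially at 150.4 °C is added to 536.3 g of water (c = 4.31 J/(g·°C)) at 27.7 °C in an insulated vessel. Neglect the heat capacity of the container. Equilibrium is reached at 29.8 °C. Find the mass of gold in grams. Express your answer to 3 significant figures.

m = 310 g

q_gained = (536.3 × 4.31) × (29.8 − 27.7) = 4854 J
q_lost = m × 0.13 × (150.4 − 29.8) = 15.678 m
m = 4854 / 15.678 = 310 g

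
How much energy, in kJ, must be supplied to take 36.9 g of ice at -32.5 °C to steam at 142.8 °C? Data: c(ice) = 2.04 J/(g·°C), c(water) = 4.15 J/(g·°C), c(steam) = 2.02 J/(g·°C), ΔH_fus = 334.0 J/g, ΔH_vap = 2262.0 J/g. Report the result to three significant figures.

q = 117 kJ

q1 (heat ice -32.5→0.0 °C): 36.9 × 2.04 × 32.5 = 2446 J
q2 (melt at 0 °C): 36.9 × 334.0 = 12325 J
q3 (heat water 0.0→100.0 °C): 36.9 × 4.15 × 100.0 = 15314 J
q4 (vaporize at 100 °C): 36.9 × 2262.0 = 83468 J
q5 (heat steam 100.0→142.8 °C): 36.9 × 2.02 × 42.8 = 3190 J
Total: 2446 + 12325 + 15314 + 83468 + 3190 = 116743 J = 117 kJ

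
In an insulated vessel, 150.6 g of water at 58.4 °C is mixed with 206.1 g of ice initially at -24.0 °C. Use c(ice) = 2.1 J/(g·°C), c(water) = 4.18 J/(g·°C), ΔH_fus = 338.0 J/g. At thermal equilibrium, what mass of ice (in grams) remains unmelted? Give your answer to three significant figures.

m_ice remaining = 128 g

Heat to warm all ice to 0 °C: 206.1×2.1×24.0 = 10387 J
Heat released by water cooling to 0 °C: 150.6×4.18×58.4 = 36763 J
36763 J < 10387 + 206.1×338.0 = 80048.8 J, so not all ice melts; final T = 0 °C.
Heat left for melting: 36763 − 10387 = 26376 J
Mass melted = 26376 / 338.0 = 78.04 g
Ice remaining = 206.1 − 78.04 = 128.06 g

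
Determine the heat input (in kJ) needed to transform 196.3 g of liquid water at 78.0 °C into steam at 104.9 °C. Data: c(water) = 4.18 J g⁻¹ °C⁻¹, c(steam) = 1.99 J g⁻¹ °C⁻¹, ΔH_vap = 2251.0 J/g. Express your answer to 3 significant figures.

q = 462 kJ

q1 (heat water 78.0→100.0 °C): 196.3 × 4.18 × 22.0 = 18052 J
q2 (vaporize at 100 °C): 196.3 × 2251.0 = 441871 J
q3 (heat steam 100.0→104.9 °C): 196.3 × 1.99 × 4.9 = 1914 J
Total: 18052 + 441871 + 1914 = 461837 J = 462 kJ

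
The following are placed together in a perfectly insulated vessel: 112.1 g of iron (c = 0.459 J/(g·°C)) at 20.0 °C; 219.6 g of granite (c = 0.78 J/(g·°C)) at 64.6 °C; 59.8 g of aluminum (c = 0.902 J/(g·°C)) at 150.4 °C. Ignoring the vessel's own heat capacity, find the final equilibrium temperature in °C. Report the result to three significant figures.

T_f = 73.0 °C

Σ mᵢcᵢ(T − Tᵢ) = 0  ⇒  T = Σ mᵢcᵢTᵢ / Σ mᵢcᵢ
Σ mᵢcᵢ = 112.1×0.459 + 219.6×0.78 + 59.8×0.902 = 276.6815
Σ mᵢcᵢTᵢ = 51.4539×20.0 + 171.288×64.6 + 53.9396×150.4 = 20207
T = 20207 / 276.6815 = 73.03 °C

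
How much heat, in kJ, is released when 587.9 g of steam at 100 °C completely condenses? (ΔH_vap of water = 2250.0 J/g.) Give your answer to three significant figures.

q = 1320 kJ

q = m × ΔH_vap = 587.9 × 2250.0 = 1323000 J = 1320 kJ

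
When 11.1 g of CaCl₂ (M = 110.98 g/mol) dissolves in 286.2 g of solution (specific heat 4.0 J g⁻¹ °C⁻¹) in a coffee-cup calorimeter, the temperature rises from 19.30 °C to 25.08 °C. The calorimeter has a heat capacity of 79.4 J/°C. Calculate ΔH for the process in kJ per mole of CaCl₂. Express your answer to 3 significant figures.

|ΔT| = |25.08 − 19.30| = 5.78 °C
|q_surr| = (286.2 × 4.0 + 79.4) × 5.78 = 1224.2 × 5.78 = 7075.9 J
n(CaCl₂) = 11.1 / 110.98 = 0.10002 mol
Temperature rose, so q_rxn = −|q_surr| = -7.0759 kJ
ΔH = q_rxn / n = -70.74 kJ/mol

ΔH = -70.7 kJ/mol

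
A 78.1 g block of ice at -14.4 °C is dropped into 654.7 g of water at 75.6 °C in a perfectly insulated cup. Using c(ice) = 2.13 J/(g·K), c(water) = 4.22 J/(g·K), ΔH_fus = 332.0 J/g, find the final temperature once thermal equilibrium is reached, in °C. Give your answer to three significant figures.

Heat to bring ice to 0 °C and melt it: q₁ = 78.1×2.13×14.4 + 78.1×332.0 = 28325 J
Heat the water can supply cooling to 0 °C: 654.7×4.22×75.6 = 208870 J > q₁, so all ice melts.
Energy balance: 654.7×4.22×(75.6 − T) = 28325 + 78.1×4.22×(T − 0)
2762.834(75.6 − T) = 28325 + 329.582 T
208870 − 28325 = 3092.416 T
T = 180545 / 3092.416 = 58.38 °C

T_f = 58.4 °C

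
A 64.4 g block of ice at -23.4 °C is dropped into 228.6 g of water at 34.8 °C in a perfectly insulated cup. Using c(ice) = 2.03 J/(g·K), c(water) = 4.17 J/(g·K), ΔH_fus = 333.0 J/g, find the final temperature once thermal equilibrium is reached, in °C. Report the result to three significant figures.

T_f = 7.10 °C

Heat to bring ice to 0 °C and melt it: q₁ = 64.4×2.03×23.4 + 64.4×333.0 = 24504 J
Heat the water can supply cooling to 0 °C: 228.6×4.17×34.8 = 33173.5 J > q₁, so all ice melts.
Energy balance: 228.6×4.17×(34.8 − T) = 24504 + 64.4×4.17×(T − 0)
953.262(34.8 − T) = 24504 + 268.548 T
33173.5 − 24504 = 1221.810 T
T = 8669.5 / 1221.810 = 7.096 °C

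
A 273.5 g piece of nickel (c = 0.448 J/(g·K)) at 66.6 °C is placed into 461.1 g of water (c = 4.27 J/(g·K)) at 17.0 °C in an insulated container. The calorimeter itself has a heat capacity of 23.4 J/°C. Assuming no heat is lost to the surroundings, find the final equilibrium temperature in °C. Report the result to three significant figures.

Heat lost by nickel = heat gained by water + calorimeter.
(273.5)(0.448)(66.6 − T) = [(461.1)(4.27) + 23.4](T − 17.0)
122.528 (66.6 − T) = 1992.297 (T − 17.0)
8160.4 − 122.528 T = 1992.297 T − 33869
42029.4 = 2114.825 T
T = 19.87 °C

T_f = 19.9 °C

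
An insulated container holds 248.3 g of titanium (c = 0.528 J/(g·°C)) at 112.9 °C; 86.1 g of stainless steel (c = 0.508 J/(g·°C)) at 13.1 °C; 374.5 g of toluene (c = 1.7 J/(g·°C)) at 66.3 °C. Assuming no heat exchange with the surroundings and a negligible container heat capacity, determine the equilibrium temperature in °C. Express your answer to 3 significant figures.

T_f = 71.0 °C

Σ mᵢcᵢ(T − Tᵢ) = 0  ⇒  T = Σ mᵢcᵢTᵢ / Σ mᵢcᵢ
Σ mᵢcᵢ = 248.3×0.528 + 86.1×0.508 + 374.5×1.7 = 811.4912
Σ mᵢcᵢTᵢ = 131.1024×112.9 + 43.7388×13.1 + 636.65×66.3 = 57584
T = 57584 / 811.4912 = 70.96 °C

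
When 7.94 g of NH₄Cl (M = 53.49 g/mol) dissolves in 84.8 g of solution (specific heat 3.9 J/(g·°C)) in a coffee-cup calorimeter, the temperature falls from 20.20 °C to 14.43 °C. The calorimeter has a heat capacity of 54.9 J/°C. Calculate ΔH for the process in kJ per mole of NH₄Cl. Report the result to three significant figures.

|ΔT| = |14.43 − 20.20| = 5.77 °C
|q_surr| = (84.8 × 3.9 + 54.9) × 5.77 = 385.62 × 5.77 = 2225 J
n(NH₄Cl) = 7.94 / 53.49 = 0.1484 mol
Temperature fell, so q_rxn = +|q_surr| = 2.225 kJ
ΔH = q_rxn / n = 14.99 kJ/mol

ΔH = 15.0 kJ/mol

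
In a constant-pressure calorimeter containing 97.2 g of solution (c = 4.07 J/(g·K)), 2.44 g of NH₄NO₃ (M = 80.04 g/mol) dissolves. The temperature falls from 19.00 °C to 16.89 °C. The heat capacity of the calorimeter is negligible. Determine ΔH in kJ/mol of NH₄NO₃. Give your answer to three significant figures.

ΔH = 27.4 kJ/mol

|ΔT| = |16.89 − 19.00| = 2.11 °C
|q_surr| = (97.2 × 4.07) × 2.11 = 395.604 × 2.11 = 834.7 J
n(NH₄NO₃) = 2.44 / 80.04 = 0.03048 mol
Temperature fell, so q_rxn = +|q_surr| = 0.8347 kJ
ΔH = q_rxn / n = 27.39 kJ/mol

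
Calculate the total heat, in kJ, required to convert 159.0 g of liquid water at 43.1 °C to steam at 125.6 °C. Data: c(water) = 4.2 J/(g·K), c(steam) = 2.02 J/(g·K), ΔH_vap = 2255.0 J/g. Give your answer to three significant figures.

q1 (heat water 43.1→100.0 °C): 159.0 × 4.2 × 56.9 = 37998 J
q2 (vaporize at 100 °C): 159.0 × 2255.0 = 358545 J
q3 (heat steam 100.0→125.6 °C): 159.0 × 2.02 × 25.6 = 8222 J
Total: 37998 + 358545 + 8222 = 404765 J = 405 kJ

q = 405 kJ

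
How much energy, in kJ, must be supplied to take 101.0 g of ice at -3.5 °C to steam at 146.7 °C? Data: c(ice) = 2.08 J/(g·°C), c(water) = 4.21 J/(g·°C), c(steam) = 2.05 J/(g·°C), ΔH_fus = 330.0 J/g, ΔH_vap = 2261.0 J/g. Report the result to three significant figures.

q = 315 kJ

q1 (heat ice -3.5→0.0 °C): 101.0 × 2.08 × 3.5 = 735 J
q2 (melt at 0 °C): 101.0 × 330.0 = 33330 J
q3 (heat water 0.0→100.0 °C): 101.0 × 4.21 × 100.0 = 42521 J
q4 (vaporize at 100 °C): 101.0 × 2261.0 = 228361 J
q5 (heat steam 100.0→146.7 °C): 101.0 × 2.05 × 46.7 = 9669 J
Total: 735 + 33330 + 42521 + 228361 + 9669 = 314616 J = 315 kJ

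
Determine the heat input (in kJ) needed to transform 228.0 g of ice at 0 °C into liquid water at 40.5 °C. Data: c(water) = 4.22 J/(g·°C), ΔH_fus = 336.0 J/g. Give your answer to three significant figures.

q = 116 kJ

q1 (melt at 0 °C): 228.0 × 336.0 = 76608 J
q2 (heat water 0.0→40.5 °C): 228.0 × 4.22 × 40.5 = 38967 J
Total: 76608 + 38967 = 115575 J = 116 kJ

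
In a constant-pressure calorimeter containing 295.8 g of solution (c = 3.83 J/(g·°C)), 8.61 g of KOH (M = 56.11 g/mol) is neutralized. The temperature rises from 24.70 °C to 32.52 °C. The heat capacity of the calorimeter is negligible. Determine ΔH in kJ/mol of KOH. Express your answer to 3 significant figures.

|ΔT| = |32.52 − 24.70| = 7.82 °C
|q_surr| = (295.8 × 3.83) × 7.82 = 1132.914 × 7.82 = 8859.4 J
n(KOH) = 8.61 / 56.11 = 0.15345 mol
Temperature rose, so q_rxn = −|q_surr| = -8.8594 kJ
ΔH = q_rxn / n = -57.73 kJ/mol

ΔH = -57.7 kJ/mol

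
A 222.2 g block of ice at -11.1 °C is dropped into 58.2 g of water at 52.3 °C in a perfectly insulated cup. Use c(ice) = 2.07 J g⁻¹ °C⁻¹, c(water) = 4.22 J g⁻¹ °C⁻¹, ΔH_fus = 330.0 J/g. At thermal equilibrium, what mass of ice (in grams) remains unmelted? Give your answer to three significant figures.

Heat to warm all ice to 0 °C: 222.2×2.07×11.1 = 5105.5 J
Heat released by water cooling to 0 °C: 58.2×4.22×52.3 = 12845 J
12845 J < 5105.5 + 222.2×330.0 = 78431.5 J, so not all ice melts; final T = 0 °C.
Heat left for melting: 12845 − 5105.5 = 7739.5 J
Mass melted = 7739.5 / 330.0 = 23.45 g
Ice remaining = 222.2 − 23.45 = 198.75 g

m_ice remaining = 199 g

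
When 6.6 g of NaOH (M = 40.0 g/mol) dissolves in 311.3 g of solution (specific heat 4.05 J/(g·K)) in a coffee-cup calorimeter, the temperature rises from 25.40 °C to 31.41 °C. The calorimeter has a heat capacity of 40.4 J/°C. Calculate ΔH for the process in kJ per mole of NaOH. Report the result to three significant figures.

|ΔT| = |31.41 − 25.40| = 6.01 °C
|q_surr| = (311.3 × 4.05 + 40.4) × 6.01 = 1301.165 × 6.01 = 7820 J
n(NaOH) = 6.6 / 40.0 = 0.1650 mol
Temperature rose, so q_rxn = −|q_surr| = -7.820 kJ
ΔH = q_rxn / n = -47.39 kJ/mol

ΔH = -47.4 kJ/mol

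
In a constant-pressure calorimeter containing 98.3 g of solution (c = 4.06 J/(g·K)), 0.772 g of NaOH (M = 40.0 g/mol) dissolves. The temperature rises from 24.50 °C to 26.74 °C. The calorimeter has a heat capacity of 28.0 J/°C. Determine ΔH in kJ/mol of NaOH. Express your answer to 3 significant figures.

ΔH = -49.6 kJ/mol

|ΔT| = |26.74 − 24.50| = 2.24 °C
|q_surr| = (98.3 × 4.06 + 28.0) × 2.24 = 427.098 × 2.24 = 956.7 J
n(NaOH) = 0.772 / 40.0 = 0.01930 mol
Temperature rose, so q_rxn = −|q_surr| = -0.9567 kJ
ΔH = q_rxn / n = -49.57 kJ/mol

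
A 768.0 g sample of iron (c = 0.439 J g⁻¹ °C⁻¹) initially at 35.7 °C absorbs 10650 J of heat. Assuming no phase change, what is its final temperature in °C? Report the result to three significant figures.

ΔT = q / (m c) = 10650 / (768.0 × 0.439) = 31.59 °C
T_f = 35.7 + 31.59 = 67.29 °C

T_f = 67.3 °C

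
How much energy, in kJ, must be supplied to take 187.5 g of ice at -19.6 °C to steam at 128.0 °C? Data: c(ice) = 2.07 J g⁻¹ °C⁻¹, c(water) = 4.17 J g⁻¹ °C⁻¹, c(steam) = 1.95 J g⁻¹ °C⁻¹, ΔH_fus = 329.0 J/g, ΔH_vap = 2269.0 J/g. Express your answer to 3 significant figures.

q1 (heat ice -19.6→0.0 °C): 187.5 × 2.07 × 19.6 = 7607 J
q2 (melt at 0 °C): 187.5 × 329.0 = 61688 J
q3 (heat water 0.0→100.0 °C): 187.5 × 4.17 × 100.0 = 78188 J
q4 (vaporize at 100 °C): 187.5 × 2269.0 = 425438 J
q5 (heat steam 100.0→128.0 °C): 187.5 × 1.95 × 28.0 = 10238 J
Total: 7607 + 61688 + 78188 + 425438 + 10238 = 583159 J = 583 kJ

q = 583 kJ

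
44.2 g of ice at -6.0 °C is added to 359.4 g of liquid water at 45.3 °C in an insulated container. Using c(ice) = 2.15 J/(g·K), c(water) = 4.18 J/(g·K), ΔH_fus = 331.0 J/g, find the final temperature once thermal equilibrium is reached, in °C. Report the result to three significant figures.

Heat to bring ice to 0 °C and melt it: q₁ = 44.2×2.15×6.0 + 44.2×331.0 = 15200 J
Heat the water can supply cooling to 0 °C: 359.4×4.18×45.3 = 68053.8 J > q₁, so all ice melts.
Energy balance: 359.4×4.18×(45.3 − T) = 15200 + 44.2×4.18×(T − 0)
1502.292(45.3 − T) = 15200 + 184.756 T
68053.8 − 15200 = 1687.048 T
T = 52853.8 / 1687.048 = 31.33 °C

T_f = 31.3 °C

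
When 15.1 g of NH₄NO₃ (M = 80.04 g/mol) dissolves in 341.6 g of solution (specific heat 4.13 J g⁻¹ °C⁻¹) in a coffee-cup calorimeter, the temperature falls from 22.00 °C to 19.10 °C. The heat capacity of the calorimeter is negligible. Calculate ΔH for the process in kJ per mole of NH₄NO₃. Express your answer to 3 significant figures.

|ΔT| = |19.10 − 22.00| = 2.90 °C
|q_surr| = (341.6 × 4.13) × 2.90 = 1410.808 × 2.90 = 4091 J
n(NH₄NO₃) = 15.1 / 80.04 = 0.1887 mol
Temperature fell, so q_rxn = +|q_surr| = 4.091 kJ
ΔH = q_rxn / n = 21.68 kJ/mol

ΔH = 21.7 kJ/mol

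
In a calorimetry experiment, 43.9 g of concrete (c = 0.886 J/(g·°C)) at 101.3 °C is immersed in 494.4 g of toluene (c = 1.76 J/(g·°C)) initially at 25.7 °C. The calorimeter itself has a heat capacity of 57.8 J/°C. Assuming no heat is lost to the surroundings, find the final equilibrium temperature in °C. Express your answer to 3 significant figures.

T_f = 28.7 °C

Heat lost by concrete = heat gained by toluene + calorimeter.
(43.9)(0.886)(101.3 − T) = [(494.4)(1.76) + 57.8](T − 25.7)
38.8954 (101.3 − T) = 927.944 (T − 25.7)
3940.1 − 38.8954 T = 927.944 T − 23848
27788.1 = 966.8394 T
T = 28.74 °C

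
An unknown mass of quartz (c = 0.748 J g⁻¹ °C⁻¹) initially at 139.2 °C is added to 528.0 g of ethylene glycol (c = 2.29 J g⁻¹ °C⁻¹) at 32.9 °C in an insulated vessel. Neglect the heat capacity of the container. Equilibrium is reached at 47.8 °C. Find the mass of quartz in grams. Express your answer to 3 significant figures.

q_gained = (528.0 × 2.29) × (47.8 − 32.9) = 18020 J
q_lost = m × 0.748 × (139.2 − 47.8) = 68.3672 m
m = 18020 / 68.3672 = 264 g

m = 264 g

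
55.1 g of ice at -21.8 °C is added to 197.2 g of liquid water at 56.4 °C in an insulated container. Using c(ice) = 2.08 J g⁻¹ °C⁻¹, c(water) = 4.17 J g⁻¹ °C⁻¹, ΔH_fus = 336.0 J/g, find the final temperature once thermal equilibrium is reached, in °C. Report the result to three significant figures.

Heat to bring ice to 0 °C and melt it: q₁ = 55.1×2.08×21.8 + 55.1×336.0 = 21012 J
Heat the water can supply cooling to 0 °C: 197.2×4.17×56.4 = 46379.1 J > q₁, so all ice melts.
Energy balance: 197.2×4.17×(56.4 − T) = 21012 + 55.1×4.17×(T − 0)
822.324(56.4 − T) = 21012 + 229.767 T
46379.1 − 21012 = 1052.091 T
T = 25367.1 / 1052.091 = 24.11 °C

T_f = 24.1 °C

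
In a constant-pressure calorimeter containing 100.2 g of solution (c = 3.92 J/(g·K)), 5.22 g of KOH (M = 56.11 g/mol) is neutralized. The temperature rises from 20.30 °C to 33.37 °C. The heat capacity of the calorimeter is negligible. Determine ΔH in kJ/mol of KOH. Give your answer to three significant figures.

ΔH = -55.2 kJ/mol

|ΔT| = |33.37 − 20.30| = 13.07 °C
|q_surr| = (100.2 × 3.92) × 13.07 = 392.784 × 13.07 = 5134 J
n(KOH) = 5.22 / 56.11 = 0.09303 mol
Temperature rose, so q_rxn = −|q_surr| = -5.134 kJ
ΔH = q_rxn / n = -55.19 kJ/mol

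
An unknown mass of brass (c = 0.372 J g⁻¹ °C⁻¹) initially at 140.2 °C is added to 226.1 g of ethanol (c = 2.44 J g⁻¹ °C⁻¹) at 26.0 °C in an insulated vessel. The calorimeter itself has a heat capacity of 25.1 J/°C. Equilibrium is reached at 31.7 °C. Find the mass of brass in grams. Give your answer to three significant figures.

m = 81.5 g

q_gained = (226.1 × 2.44 + 25.1) × (31.7 − 26.0) = 3288 J
q_lost = m × 0.372 × (140.2 − 31.7) = 40.362 m
m = 3288 / 40.362 = 81.5 g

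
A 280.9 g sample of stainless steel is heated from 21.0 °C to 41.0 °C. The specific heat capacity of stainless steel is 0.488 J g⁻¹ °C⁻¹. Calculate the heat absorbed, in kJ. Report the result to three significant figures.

q = m c ΔT = 280.9 × 0.488 × (41.0 − 21.0)
q = 280.9 × 0.488 × 20.0 = 2742 J = 2.74 kJ

q = 2.74 kJ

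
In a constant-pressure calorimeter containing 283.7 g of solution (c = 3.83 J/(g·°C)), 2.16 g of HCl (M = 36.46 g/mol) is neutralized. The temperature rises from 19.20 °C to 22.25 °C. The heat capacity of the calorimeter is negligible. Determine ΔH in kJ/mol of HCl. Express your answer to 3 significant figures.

|ΔT| = |22.25 − 19.20| = 3.05 °C
|q_surr| = (283.7 × 3.83) × 3.05 = 1086.571 × 3.05 = 3314 J
n(HCl) = 2.16 / 36.46 = 0.05924 mol
Temperature rose, so q_rxn = −|q_surr| = -3.314 kJ
ΔH = q_rxn / n = -55.94 kJ/mol

ΔH = -55.9 kJ/mol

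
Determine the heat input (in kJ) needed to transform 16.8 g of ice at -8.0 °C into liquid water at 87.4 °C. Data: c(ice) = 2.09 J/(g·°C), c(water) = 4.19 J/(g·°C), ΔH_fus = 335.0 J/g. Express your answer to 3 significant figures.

q1 (heat ice -8.0→0.0 °C): 16.8 × 2.09 × 8.0 = 281 J
q2 (melt at 0 °C): 16.8 × 335.0 = 5628 J
q3 (heat water 0.0→87.4 °C): 16.8 × 4.19 × 87.4 = 6152 J
Total: 281 + 5628 + 6152 = 12061 J = 12.1 kJ

q = 12.1 kJ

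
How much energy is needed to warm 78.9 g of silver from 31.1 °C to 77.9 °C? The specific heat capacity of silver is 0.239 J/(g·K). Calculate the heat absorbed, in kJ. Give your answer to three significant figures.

q = m c ΔT = 78.9 × 0.239 × (77.9 − 31.1)
q = 78.9 × 0.239 × 46.8 = 882.5 J = 0.883 kJ

q = 0.883 kJ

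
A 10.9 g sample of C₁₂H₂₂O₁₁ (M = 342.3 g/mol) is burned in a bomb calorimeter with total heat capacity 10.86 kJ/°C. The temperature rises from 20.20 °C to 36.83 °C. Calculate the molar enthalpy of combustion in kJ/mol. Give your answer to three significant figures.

ΔH = -5670 kJ/mol

ΔT = 36.83 − 20.20 = 16.63 °C
q_cal = C_cal × ΔT = 10.86 × 16.63 = 180.6018 kJ
n = 10.9 / 342.3 = 0.03184 mol
q_rxn = −q_cal = -180.6018 kJ
ΔH = -180.6018 / 0.03184 = -5672 kJ/mol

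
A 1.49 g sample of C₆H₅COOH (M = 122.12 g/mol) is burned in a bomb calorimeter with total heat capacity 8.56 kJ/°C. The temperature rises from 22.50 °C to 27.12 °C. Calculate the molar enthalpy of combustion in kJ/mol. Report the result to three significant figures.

ΔH = -3240 kJ/mol

ΔT = 27.12 − 22.50 = 4.62 °C
q_cal = C_cal × ΔT = 8.56 × 4.62 = 39.5472 kJ
n = 1.49 / 122.12 = 0.01220 mol
q_rxn = −q_cal = -39.5472 kJ
ΔH = -39.5472 / 0.01220 = -3242 kJ/mol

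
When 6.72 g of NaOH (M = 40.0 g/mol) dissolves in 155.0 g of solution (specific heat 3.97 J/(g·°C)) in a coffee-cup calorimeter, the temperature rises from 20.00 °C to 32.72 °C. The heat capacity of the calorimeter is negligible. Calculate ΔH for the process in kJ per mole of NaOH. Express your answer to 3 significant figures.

ΔH = -46.6 kJ/mol

|ΔT| = |32.72 − 20.00| = 12.72 °C
|q_surr| = (155.0 × 3.97) × 12.72 = 615.35 × 12.72 = 7827 J
n(NaOH) = 6.72 / 40.0 = 0.1680 mol
Temperature rose, so q_rxn = −|q_surr| = -7.827 kJ
ΔH = q_rxn / n = -46.59 kJ/mol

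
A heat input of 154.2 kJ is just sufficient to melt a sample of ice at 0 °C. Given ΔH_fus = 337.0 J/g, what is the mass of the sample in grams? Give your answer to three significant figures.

m = q / ΔH_fus = 154200 J / 337.0 J/g = 458 g

m = 458 g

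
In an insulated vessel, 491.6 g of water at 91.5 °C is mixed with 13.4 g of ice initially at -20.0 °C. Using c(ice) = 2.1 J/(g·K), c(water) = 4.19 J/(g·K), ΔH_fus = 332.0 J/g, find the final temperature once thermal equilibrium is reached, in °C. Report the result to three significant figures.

Heat to bring ice to 0 °C and melt it: q₁ = 13.4×2.1×20.0 + 13.4×332.0 = 5011.6 J
Heat the water can supply cooling to 0 °C: 491.6×4.19×91.5 = 188472 J > q₁, so all ice melts.
Energy balance: 491.6×4.19×(91.5 − T) = 5011.6 + 13.4×4.19×(T − 0)
2059.804(91.5 − T) = 5011.6 + 56.146 T
188472 − 5011.6 = 2115.950 T
T = 183460.4 / 2115.950 = 86.70 °C

T_f = 86.7 °C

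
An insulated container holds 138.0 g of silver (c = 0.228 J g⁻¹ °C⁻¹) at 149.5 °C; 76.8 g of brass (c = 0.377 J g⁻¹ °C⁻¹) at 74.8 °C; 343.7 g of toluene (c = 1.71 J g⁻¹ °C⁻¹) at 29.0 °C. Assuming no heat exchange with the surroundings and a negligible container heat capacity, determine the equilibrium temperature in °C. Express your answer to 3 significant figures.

T_f = 36.9 °C

Σ mᵢcᵢ(T − Tᵢ) = 0  ⇒  T = Σ mᵢcᵢTᵢ / Σ mᵢcᵢ
Σ mᵢcᵢ = 138.0×0.228 + 76.8×0.377 + 343.7×1.71 = 648.1446
Σ mᵢcᵢTᵢ = 31.464×149.5 + 28.9536×74.8 + 587.727×29.0 = 23914
T = 23914 / 648.1446 = 36.90 °C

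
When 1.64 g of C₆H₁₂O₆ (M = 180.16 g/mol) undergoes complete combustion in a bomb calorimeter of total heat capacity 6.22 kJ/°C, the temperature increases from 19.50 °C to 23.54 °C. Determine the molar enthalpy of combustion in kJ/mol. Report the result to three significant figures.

ΔH = -2760 kJ/mol

ΔT = 23.54 − 19.50 = 4.04 °C
q_cal = C_cal × ΔT = 6.22 × 4.04 = 25.1288 kJ
n = 1.64 / 180.16 = 0.009103 mol
q_rxn = −q_cal = -25.1288 kJ
ΔH = -25.1288 / 0.009103 = -2760 kJ/mol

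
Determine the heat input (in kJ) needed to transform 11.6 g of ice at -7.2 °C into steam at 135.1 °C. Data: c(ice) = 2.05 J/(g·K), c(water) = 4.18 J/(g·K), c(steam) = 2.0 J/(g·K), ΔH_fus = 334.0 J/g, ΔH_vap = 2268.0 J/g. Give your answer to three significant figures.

q = 36.0 kJ

q1 (heat ice -7.2→0.0 °C): 11.6 × 2.05 × 7.2 = 171 J
q2 (melt at 0 °C): 11.6 × 334.0 = 3874 J
q3 (heat water 0.0→100.0 °C): 11.6 × 4.18 × 100.0 = 4849 J
q4 (vaporize at 100 °C): 11.6 × 2268.0 = 26309 J
q5 (heat steam 100.0→135.1 °C): 11.6 × 2.0 × 35.1 = 814 J
Total: 171 + 3874 + 4849 + 26309 + 814 = 36017 J = 36.0 kJ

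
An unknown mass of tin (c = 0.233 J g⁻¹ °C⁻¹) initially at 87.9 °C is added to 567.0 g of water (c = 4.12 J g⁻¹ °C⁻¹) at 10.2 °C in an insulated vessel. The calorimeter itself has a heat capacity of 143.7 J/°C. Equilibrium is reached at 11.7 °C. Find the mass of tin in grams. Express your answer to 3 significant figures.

q_gained = (567.0 × 4.12 + 143.7) × (11.7 − 10.2) = 3720 J
q_lost = m × 0.233 × (87.9 − 11.7) = 17.7546 m
m = 3720 / 17.7546 = 210 g

m = 210 g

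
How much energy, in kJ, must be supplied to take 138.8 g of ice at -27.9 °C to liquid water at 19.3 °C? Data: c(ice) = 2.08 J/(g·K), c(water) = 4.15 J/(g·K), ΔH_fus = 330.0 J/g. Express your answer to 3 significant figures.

q = 65.0 kJ

q1 (heat ice -27.9→0.0 °C): 138.8 × 2.08 × 27.9 = 8055 J
q2 (melt at 0 °C): 138.8 × 330.0 = 45804 J
q3 (heat water 0.0→19.3 °C): 138.8 × 4.15 × 19.3 = 11117 J
Total: 8055 + 45804 + 11117 = 64976 J = 65.0 kJ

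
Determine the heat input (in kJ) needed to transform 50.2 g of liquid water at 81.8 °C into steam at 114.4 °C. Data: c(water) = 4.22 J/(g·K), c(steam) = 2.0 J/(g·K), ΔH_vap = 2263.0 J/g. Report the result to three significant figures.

q = 119 kJ

q1 (heat water 81.8→100.0 °C): 50.2 × 4.22 × 18.2 = 3856 J
q2 (vaporize at 100 °C): 50.2 × 2263.0 = 113603 J
q3 (heat steam 100.0→114.4 °C): 50.2 × 2.0 × 14.4 = 1446 J
Total: 3856 + 113603 + 1446 = 118905 J = 119 kJ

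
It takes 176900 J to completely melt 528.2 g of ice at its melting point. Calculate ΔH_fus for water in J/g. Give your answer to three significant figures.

ΔH_fus = 335 J/g

ΔH_fus = q / m = 176900 / 528.2 = 335 J/g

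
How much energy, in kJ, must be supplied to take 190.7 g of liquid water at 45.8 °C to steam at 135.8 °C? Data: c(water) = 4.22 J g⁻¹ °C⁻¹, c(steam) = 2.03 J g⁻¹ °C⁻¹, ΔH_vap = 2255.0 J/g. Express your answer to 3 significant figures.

q1 (heat water 45.8→100.0 °C): 190.7 × 4.22 × 54.2 = 43618 J
q2 (vaporize at 100 °C): 190.7 × 2255.0 = 430029 J
q3 (heat steam 100.0→135.8 °C): 190.7 × 2.03 × 35.8 = 13859 J
Total: 43618 + 430029 + 13859 = 487506 J = 488 kJ

q = 488 kJ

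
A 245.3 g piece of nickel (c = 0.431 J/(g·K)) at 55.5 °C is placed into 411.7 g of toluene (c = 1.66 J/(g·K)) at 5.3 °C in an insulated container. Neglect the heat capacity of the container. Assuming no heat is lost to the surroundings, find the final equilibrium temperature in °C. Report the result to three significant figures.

T_f = 12.0 °C

Heat lost by nickel = heat gained by toluene.
(245.3)(0.431)(55.5 − T) = (411.7)(1.66)(T − 5.3)
105.7243 (55.5 − T) = 683.422 (T − 5.3)
5867.7 − 105.7243 T = 683.422 T − 3622.1
9489.8 = 789.1463 T
T = 12.03 °C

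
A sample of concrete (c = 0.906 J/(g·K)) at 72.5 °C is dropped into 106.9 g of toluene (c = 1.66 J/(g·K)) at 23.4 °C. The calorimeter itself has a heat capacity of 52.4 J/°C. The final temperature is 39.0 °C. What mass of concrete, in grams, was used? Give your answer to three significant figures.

m = 118 g

q_gained = (106.9 × 1.66 + 52.4) × (39.0 − 23.4) = 3586 J
q_lost = m × 0.906 × (72.5 − 39.0) = 30.351 m
m = 3586 / 30.351 = 118 g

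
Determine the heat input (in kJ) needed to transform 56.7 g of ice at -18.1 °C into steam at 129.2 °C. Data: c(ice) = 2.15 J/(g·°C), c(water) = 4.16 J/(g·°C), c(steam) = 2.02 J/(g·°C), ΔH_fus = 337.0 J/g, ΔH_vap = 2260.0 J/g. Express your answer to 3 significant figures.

q = 176 kJ

q1 (heat ice -18.1→0.0 °C): 56.7 × 2.15 × 18.1 = 2206 J
q2 (melt at 0 °C): 56.7 × 337.0 = 19108 J
q3 (heat water 0.0→100.0 °C): 56.7 × 4.16 × 100.0 = 23587 J
q4 (vaporize at 100 °C): 56.7 × 2260.0 = 128142 J
q5 (heat steam 100.0→129.2 °C): 56.7 × 2.02 × 29.2 = 3344 J
Total: 2206 + 19108 + 23587 + 128142 + 3344 = 176387 J = 176 kJ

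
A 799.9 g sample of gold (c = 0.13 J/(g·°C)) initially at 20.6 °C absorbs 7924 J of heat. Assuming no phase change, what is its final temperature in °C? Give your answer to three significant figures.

T_f = 96.8 °C

ΔT = q / (m c) = 7924 / (799.9 × 0.13) = 76.20 °C
T_f = 20.6 + 76.20 = 96.80 °C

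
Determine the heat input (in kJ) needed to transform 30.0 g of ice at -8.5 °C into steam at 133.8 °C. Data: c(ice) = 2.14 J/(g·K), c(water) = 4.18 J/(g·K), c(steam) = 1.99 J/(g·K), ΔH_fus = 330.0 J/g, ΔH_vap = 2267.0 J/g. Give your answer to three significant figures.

q = 93.0 kJ

q1 (heat ice -8.5→0.0 °C): 30.0 × 2.14 × 8.5 = 546 J
q2 (melt at 0 °C): 30.0 × 330.0 = 9900 J
q3 (heat water 0.0→100.0 °C): 30.0 × 4.18 × 100.0 = 12540 J
q4 (vaporize at 100 °C): 30.0 × 2267.0 = 68010 J
q5 (heat steam 100.0→133.8 °C): 30.0 × 1.99 × 33.8 = 2018 J
Total: 546 + 9900 + 12540 + 68010 + 2018 = 93014 J = 93.0 kJ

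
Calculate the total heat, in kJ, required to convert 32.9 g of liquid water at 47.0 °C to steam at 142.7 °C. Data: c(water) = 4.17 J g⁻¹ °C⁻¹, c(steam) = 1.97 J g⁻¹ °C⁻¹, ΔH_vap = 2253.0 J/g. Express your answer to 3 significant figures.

q1 (heat water 47.0→100.0 °C): 32.9 × 4.17 × 53.0 = 7271 J
q2 (vaporize at 100 °C): 32.9 × 2253.0 = 74124 J
q3 (heat steam 100.0→142.7 °C): 32.9 × 1.97 × 42.7 = 2768 J
Total: 7271 + 74124 + 2768 = 84163 J = 84.2 kJ

q = 84.2 kJ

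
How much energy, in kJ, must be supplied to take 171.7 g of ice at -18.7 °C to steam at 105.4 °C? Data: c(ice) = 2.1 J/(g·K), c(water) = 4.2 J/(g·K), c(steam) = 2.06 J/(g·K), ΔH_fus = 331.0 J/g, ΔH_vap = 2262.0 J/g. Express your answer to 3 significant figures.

q = 526 kJ

q1 (heat ice -18.7→0.0 °C): 171.7 × 2.1 × 18.7 = 6743 J
q2 (melt at 0 °C): 171.7 × 331.0 = 56833 J
q3 (heat water 0.0→100.0 °C): 171.7 × 4.2 × 100.0 = 72114 J
q4 (vaporize at 100 °C): 171.7 × 2262.0 = 388385 J
q5 (heat steam 100.0→105.4 °C): 171.7 × 2.06 × 5.4 = 1910 J
Total: 6743 + 56833 + 72114 + 388385 + 1910 = 525985 J = 526 kJ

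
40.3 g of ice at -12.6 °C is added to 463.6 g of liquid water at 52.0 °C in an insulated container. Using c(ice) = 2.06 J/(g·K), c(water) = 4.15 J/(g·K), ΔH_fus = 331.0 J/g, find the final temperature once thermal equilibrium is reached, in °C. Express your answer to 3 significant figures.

T_f = 41.0 °C

Heat to bring ice to 0 °C and melt it: q₁ = 40.3×2.06×12.6 + 40.3×331.0 = 14385 J
Heat the water can supply cooling to 0 °C: 463.6×4.15×52.0 = 100045 J > q₁, so all ice melts.
Energy balance: 463.6×4.15×(52.0 − T) = 14385 + 40.3×4.15×(T − 0)
1923.94(52.0 − T) = 14385 + 167.245 T
100045 − 14385 = 2091.185 T
T = 85660 / 2091.185 = 40.96 °C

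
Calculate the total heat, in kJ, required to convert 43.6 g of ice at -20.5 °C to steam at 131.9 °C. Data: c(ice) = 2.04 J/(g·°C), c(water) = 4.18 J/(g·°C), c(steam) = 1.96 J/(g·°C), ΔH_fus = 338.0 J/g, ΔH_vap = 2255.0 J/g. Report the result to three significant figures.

q = 136 kJ

q1 (heat ice -20.5→0.0 °C): 43.6 × 2.04 × 20.5 = 1823 J
q2 (melt at 0 °C): 43.6 × 338.0 = 14737 J
q3 (heat water 0.0→100.0 °C): 43.6 × 4.18 × 100.0 = 18225 J
q4 (vaporize at 100 °C): 43.6 × 2255.0 = 98318 J
q5 (heat steam 100.0→131.9 °C): 43.6 × 1.96 × 31.9 = 2726 J
Total: 1823 + 14737 + 18225 + 98318 + 2726 = 135829 J = 136 kJ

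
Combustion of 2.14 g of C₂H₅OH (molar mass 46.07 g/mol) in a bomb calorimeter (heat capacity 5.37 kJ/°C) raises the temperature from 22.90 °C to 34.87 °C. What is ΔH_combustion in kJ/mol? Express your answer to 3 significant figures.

ΔH = -1380 kJ/mol

ΔT = 34.87 − 22.90 = 11.97 °C
q_cal = C_cal × ΔT = 5.37 × 11.97 = 64.2789 kJ
n = 2.14 / 46.07 = 0.04645 mol
q_rxn = −q_cal = -64.2789 kJ
ΔH = -64.2789 / 0.04645 = -1384 kJ/mol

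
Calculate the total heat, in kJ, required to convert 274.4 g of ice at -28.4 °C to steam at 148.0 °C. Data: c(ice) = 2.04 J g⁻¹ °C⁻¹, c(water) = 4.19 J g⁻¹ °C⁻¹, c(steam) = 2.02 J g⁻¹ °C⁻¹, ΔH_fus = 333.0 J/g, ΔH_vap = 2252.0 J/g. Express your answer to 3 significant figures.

q1 (heat ice -28.4→0.0 °C): 274.4 × 2.04 × 28.4 = 15898 J
q2 (melt at 0 °C): 274.4 × 333.0 = 91375 J
q3 (heat water 0.0→100.0 °C): 274.4 × 4.19 × 100.0 = 114974 J
q4 (vaporize at 100 °C): 274.4 × 2252.0 = 617949 J
q5 (heat steam 100.0→148.0 °C): 274.4 × 2.02 × 48.0 = 26606 J
Total: 15898 + 91375 + 114974 + 617949 + 26606 = 866802 J = 867 kJ

q = 867 kJ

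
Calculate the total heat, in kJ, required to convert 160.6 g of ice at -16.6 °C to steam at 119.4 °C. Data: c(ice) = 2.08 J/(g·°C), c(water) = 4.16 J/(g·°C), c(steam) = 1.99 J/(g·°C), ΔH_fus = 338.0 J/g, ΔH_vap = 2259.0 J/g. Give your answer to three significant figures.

q1 (heat ice -16.6→0.0 °C): 160.6 × 2.08 × 16.6 = 5545 J
q2 (melt at 0 °C): 160.6 × 338.0 = 54283 J
q3 (heat water 0.0→100.0 °C): 160.6 × 4.16 × 100.0 = 66810 J
q4 (vaporize at 100 °C): 160.6 × 2259.0 = 362795 J
q5 (heat steam 100.0→119.4 °C): 160.6 × 1.99 × 19.4 = 6200 J
Total: 5545 + 54283 + 66810 + 362795 + 6200 = 495633 J = 496 kJ

q = 496 kJ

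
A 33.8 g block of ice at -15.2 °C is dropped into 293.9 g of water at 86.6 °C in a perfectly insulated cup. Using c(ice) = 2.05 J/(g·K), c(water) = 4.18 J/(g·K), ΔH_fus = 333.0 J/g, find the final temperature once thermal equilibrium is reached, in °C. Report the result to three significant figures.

T_f = 68.7 °C

Heat to bring ice to 0 °C and melt it: q₁ = 33.8×2.05×15.2 + 33.8×333.0 = 12309 J
Heat the water can supply cooling to 0 °C: 293.9×4.18×86.6 = 106388 J > q₁, so all ice melts.
Energy balance: 293.9×4.18×(86.6 − T) = 12309 + 33.8×4.18×(T − 0)
1228.502(86.6 − T) = 12309 + 141.284 T
106388 − 12309 = 1369.786 T
T = 94079 / 1369.786 = 68.68 °C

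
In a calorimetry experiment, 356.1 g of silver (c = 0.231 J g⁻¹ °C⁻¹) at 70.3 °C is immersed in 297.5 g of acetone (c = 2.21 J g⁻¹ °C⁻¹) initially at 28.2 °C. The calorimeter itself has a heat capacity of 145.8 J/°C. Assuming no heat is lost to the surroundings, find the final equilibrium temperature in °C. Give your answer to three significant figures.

Heat lost by silver = heat gained by acetone + calorimeter.
(356.1)(0.231)(70.3 − T) = [(297.5)(2.21) + 145.8](T − 28.2)
82.2591 (70.3 − T) = 803.275 (T − 28.2)
5782.8 − 82.2591 T = 803.275 T − 22652
28434.8 = 885.5341 T
T = 32.11 °C

T_f = 32.1 °C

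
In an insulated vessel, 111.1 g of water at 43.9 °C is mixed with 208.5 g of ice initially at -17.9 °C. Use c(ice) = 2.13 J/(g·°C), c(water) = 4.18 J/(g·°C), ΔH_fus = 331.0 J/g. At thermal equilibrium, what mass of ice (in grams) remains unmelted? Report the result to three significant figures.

Heat to warm all ice to 0 °C: 208.5×2.13×17.9 = 7949.5 J
Heat released by water cooling to 0 °C: 111.1×4.18×43.9 = 20387 J
20387 J < 7949.5 + 208.5×331.0 = 76963.0 J, so not all ice melts; final T = 0 °C.
Heat left for melting: 20387 − 7949.5 = 12437.5 J
Mass melted = 12437.5 / 331.0 = 37.58 g
Ice remaining = 208.5 − 37.58 = 170.92 g

m_ice remaining = 171 g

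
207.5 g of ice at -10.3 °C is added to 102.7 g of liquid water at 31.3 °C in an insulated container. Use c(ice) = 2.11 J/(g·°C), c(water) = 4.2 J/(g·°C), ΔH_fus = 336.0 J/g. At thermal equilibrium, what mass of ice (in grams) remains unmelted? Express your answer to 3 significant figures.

m_ice remaining = 181 g

Heat to warm all ice to 0 °C: 207.5×2.11×10.3 = 4509.6 J
Heat released by water cooling to 0 °C: 102.7×4.2×31.3 = 13501 J
13501 J < 4509.6 + 207.5×336.0 = 74229.6 J, so not all ice melts; final T = 0 °C.
Heat left for melting: 13501 − 4509.6 = 8991.4 J
Mass melted = 8991.4 / 336.0 = 26.76 g
Ice remaining = 207.5 − 26.76 = 180.74 g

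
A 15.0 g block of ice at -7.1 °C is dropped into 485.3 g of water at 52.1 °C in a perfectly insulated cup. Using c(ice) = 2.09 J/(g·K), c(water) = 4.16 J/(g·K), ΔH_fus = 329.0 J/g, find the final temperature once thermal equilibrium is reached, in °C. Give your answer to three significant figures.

T_f = 48.1 °C

Heat to bring ice to 0 °C and melt it: q₁ = 15.0×2.09×7.1 + 15.0×329.0 = 5157.6 J
Heat the water can supply cooling to 0 °C: 485.3×4.16×52.1 = 105182 J > q₁, so all ice melts.
Energy balance: 485.3×4.16×(52.1 − T) = 5157.6 + 15.0×4.16×(T − 0)
2018.848(52.1 − T) = 5157.6 + 62.4 T
105182 − 5157.6 = 2081.248 T
T = 100024.4 / 2081.248 = 48.06 °C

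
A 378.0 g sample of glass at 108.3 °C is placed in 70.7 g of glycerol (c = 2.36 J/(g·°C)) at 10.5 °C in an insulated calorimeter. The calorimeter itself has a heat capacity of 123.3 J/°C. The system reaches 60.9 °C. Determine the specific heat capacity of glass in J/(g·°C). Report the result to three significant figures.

c = 0.816 J/(g·°C)

q_gained = (70.7 × 2.36 + 123.3) × (60.9 − 10.5) = 14620 J
q_lost = 378.0 × c × (108.3 − 60.9) = 17917.2 c
Set equal: c = 14620 / 17917.2 = 0.816 J/(g·°C)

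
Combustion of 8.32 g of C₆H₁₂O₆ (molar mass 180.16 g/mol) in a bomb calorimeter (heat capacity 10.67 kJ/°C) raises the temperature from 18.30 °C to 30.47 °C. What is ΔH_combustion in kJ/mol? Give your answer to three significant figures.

ΔT = 30.47 − 18.30 = 12.17 °C
q_cal = C_cal × ΔT = 10.67 × 12.17 = 129.8539 kJ
n = 8.32 / 180.16 = 0.04618 mol
q_rxn = −q_cal = -129.8539 kJ
ΔH = -129.8539 / 0.04618 = -2812 kJ/mol

ΔH = -2810 kJ/mol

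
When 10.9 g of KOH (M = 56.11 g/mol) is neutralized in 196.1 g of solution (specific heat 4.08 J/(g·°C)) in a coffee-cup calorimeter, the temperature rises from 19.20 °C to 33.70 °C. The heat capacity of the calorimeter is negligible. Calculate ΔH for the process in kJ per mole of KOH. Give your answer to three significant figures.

|ΔT| = |33.70 − 19.20| = 14.50 °C
|q_surr| = (196.1 × 4.08) × 14.50 = 800.088 × 14.50 = 11600 J
n(KOH) = 10.9 / 56.11 = 0.1943 mol
Temperature rose, so q_rxn = −|q_surr| = -11.60 kJ
ΔH = q_rxn / n = -59.70 kJ/mol

ΔH = -59.7 kJ/mol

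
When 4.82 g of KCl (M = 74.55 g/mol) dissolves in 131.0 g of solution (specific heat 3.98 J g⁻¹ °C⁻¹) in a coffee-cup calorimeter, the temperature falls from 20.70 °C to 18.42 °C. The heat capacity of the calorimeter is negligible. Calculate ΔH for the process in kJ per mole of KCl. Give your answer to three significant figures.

|ΔT| = |18.42 − 20.70| = 2.28 °C
|q_surr| = (131.0 × 3.98) × 2.28 = 521.38 × 2.28 = 1189 J
n(KCl) = 4.82 / 74.55 = 0.06465 mol
Temperature fell, so q_rxn = +|q_surr| = 1.189 kJ
ΔH = q_rxn / n = 18.39 kJ/mol

ΔH = 18.4 kJ/mol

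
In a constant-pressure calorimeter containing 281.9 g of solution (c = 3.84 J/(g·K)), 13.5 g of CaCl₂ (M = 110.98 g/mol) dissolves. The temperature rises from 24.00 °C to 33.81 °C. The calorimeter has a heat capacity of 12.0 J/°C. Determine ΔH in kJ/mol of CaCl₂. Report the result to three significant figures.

|ΔT| = |33.81 − 24.00| = 9.81 °C
|q_surr| = (281.9 × 3.84 + 12.0) × 9.81 = 1094.496 × 9.81 = 10740 J
n(CaCl₂) = 13.5 / 110.98 = 0.1216 mol
Temperature rose, so q_rxn = −|q_surr| = -10.74 kJ
ΔH = q_rxn / n = -88.32 kJ/mol

ΔH = -88.3 kJ/mol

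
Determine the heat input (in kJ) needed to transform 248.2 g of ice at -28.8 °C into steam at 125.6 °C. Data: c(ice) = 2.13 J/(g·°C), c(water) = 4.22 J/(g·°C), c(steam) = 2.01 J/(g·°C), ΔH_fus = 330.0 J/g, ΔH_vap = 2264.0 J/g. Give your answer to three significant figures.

q = 777 kJ

q1 (heat ice -28.8→0.0 °C): 248.2 × 2.13 × 28.8 = 15226 J
q2 (melt at 0 °C): 248.2 × 330.0 = 81906 J
q3 (heat water 0.0→100.0 °C): 248.2 × 4.22 × 100.0 = 104740 J
q4 (vaporize at 100 °C): 248.2 × 2264.0 = 561925 J
q5 (heat steam 100.0→125.6 °C): 248.2 × 2.01 × 25.6 = 12771 J
Total: 15226 + 81906 + 104740 + 561925 + 12771 = 776568 J = 777 kJ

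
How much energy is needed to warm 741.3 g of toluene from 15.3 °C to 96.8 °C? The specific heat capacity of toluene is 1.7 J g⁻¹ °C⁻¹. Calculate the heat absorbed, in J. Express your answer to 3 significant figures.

q = 103000 J

q = m c ΔT = 741.3 × 1.7 × (96.8 − 15.3)
q = 741.3 × 1.7 × 81.5 = 102700 J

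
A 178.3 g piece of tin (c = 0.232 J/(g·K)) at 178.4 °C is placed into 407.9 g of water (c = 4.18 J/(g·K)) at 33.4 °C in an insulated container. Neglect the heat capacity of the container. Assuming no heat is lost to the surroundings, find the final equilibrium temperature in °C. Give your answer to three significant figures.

Heat lost by tin = heat gained by water.
(178.3)(0.232)(178.4 − T) = (407.9)(4.18)(T − 33.4)
41.3656 (178.4 − T) = 1705.022 (T − 33.4)
7379.6 − 41.3656 T = 1705.022 T − 56948
64327.6 = 1746.3876 T
T = 36.83 °C

T_f = 36.8 °C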